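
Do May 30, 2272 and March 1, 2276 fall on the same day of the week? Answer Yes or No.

From May 30, 2272 to Mar 1, 2276 is 1371 days.
1371 mod 7 = 6, so they are different weekdays.
(May 30, 2272 is a Thursday; Mar 1, 2276 is a Wednesday.)

No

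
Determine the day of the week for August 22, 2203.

Monday

Doomsday rule: the anchor day for the 2200s is Friday. For year 03: 3÷12 = 0 r 3, and 3÷4 = 0, so 0+3+0 = 3.
Friday + 3 ≡ Monday — that's 2203's doomsday.
In August the doomsday date is Aug 8.
Aug 22 is 14 days after Aug 8; 14 mod 7 = 0, so Monday + 0 = Monday.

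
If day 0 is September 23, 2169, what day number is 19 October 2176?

2583

Sep 23, 2169 → Sep 23, 2170: 365 days.
Sep 23, 2170 → Sep 23, 2171: 365 days.
Sep 23, 2171 → Sep 23, 2172: 366 days (Feb 29, 2172 is in that span).
Sep 23, 2172 → Sep 23, 2173: 365 days.
Sep 23, 2173 → Sep 23, 2174: 365 days.
Sep 23, 2174 → Sep 23, 2175: 365 days.
Sep 23, 2175 → Oct 23, 2175: 30 days (September has 30).
Oct 23, 2175 → Nov 23, 2175: 31 days (October has 31).
Nov 23, 2175 → Dec 23, 2175: 30 days (November has 30).
Dec 23, 2175 → Jan 23, 2176: 31 days (December has 31).
Jan 23, 2176 → Feb 23, 2176: 31 days (January has 31).
Feb 23, 2176 → Mar 23, 2176: 29 days (February has 29).
Mar 23, 2176 → Apr 23, 2176: 31 days (March has 31).
Apr 23, 2176 → May 23, 2176: 30 days (April has 30).
May 23, 2176 → Jun 23, 2176: 31 days (May has 31).
Jun 23, 2176 → Jul 23, 2176: 30 days (June has 30).
Jul 23, 2176 → Aug 23, 2176: 31 days (July has 31).
Aug 23, 2176 → Sep 23, 2176: 31 days (August has 31).
Sep 23, 2176 → Oct 19, 2176: 26 days.
Total: 2583 days.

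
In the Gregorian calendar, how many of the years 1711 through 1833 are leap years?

30

Multiples of 4 in [1711,1833]: 31.
Of those, multiples of 100: 1 (not leap unless ÷400).
Multiples of 400: 0.
Leap years = 31 − 1 + 0 = 30.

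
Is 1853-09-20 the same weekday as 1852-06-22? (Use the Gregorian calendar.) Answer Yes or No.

From Jun 22, 1852 to Sep 20, 1853 is 455 days.
455 mod 7 = 0, so they are the same weekday.
(Jun 22, 1852 is a Tuesday; Sep 20, 1853 is a Tuesday.)

Yes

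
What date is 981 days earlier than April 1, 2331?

July 24, 2328

−365 (one year) → Apr 1, 2330 (616 left).
−365 (one year) → Apr 1, 2329 (251 left).
−1 → Mar 31, 2329 (end of Mar, 31 days; 250 left).
−31 → Feb 28, 2329 (end of Feb, 28 days; 219 left).
−28 → Jan 31, 2329 (end of Jan, 31 days; 191 left).
−31 → Dec 31, 2328 (end of Dec, 31 days; 160 left).
−31 → Nov 30, 2328 (end of Nov, 30 days; 129 left).
−30 → Oct 31, 2328 (end of Oct, 31 days; 99 left).
−31 → Sep 30, 2328 (end of Sep, 30 days; 68 left).
−30 → Aug 31, 2328 (end of Aug, 31 days; 38 left).
−31 → Jul 31, 2328 (end of Jul, 31 days; 7 left).
−7 → Jul 24, 2328.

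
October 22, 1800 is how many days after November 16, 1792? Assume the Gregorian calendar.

2896

Nov 16, 1792 → Nov 16, 1793: 365 days.
Nov 16, 1793 → Nov 16, 1794: 365 days.
Nov 16, 1794 → Nov 16, 1795: 365 days.
Nov 16, 1795 → Nov 16, 1796: 366 days (Feb 29, 1796 is in that span).
Nov 16, 1796 → Nov 16, 1797: 365 days.
Nov 16, 1797 → Nov 16, 1798: 365 days.
Nov 16, 1798 → Nov 16, 1799: 365 days.
Nov 16, 1799 → Dec 16, 1799: 30 days (November has 30).
Dec 16, 1799 → Jan 16, 1800: 31 days (December has 31).
Jan 16, 1800 → Feb 16, 1800: 31 days (January has 31).
Feb 16, 1800 → Mar 16, 1800: 28 days (February has 28).
Mar 16, 1800 → Apr 16, 1800: 31 days (March has 31).
Apr 16, 1800 → May 16, 1800: 30 days (April has 30).
May 16, 1800 → Jun 16, 1800: 31 days (May has 31).
Jun 16, 1800 → Jul 16, 1800: 30 days (June has 30).
Jul 16, 1800 → Aug 16, 1800: 31 days (July has 31).
Aug 16, 1800 → Sep 16, 1800: 31 days (August has 31).
Sep 16, 1800 → Oct 16, 1800: 30 days (September has 30).
Oct 16, 1800 → Oct 22, 1800: 6 days.
Total: 2896 days.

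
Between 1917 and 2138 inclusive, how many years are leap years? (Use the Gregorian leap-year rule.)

54

Multiples of 4 in [1917,2138]: 55.
Of those, multiples of 100: 2 (not leap unless ÷400).
Multiples of 400: 1.
Leap years = 55 − 2 + 1 = 54.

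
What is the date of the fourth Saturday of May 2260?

May 26, 2260

May 1, 2260 is a Tuesday.
The first Saturday is therefore May 5 (4 days later).
The fourth Saturday is 5 + 3×7 = May 26.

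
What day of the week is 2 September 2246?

January 1, 2246 is a Thursday.
Jan 1, 2246 → Feb 1, 2246: 31 days (January has 31).
Feb 1, 2246 → Mar 1, 2246: 28 days (February has 28).
Mar 1, 2246 → Apr 1, 2246: 31 days (March has 31).
Apr 1, 2246 → May 1, 2246: 30 days (April has 30).
May 1, 2246 → Jun 1, 2246: 31 days (May has 31).
Jun 1, 2246 → Jul 1, 2246: 30 days (June has 30).
Jul 1, 2246 → Aug 1, 2246: 31 days (July has 31).
Aug 1, 2246 → Sep 1, 2246: 31 days (August has 31).
Sep 1, 2246 → Sep 2, 2246: 1 days.
Total: 244 days.
244 mod 7 = 6, so Thursday + 6 = Wednesday.

Wednesday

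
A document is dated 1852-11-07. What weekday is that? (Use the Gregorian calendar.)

Sunday

Doomsday rule: the anchor day for the 1800s is Friday. For year 52: 52÷12 = 4 r 4, and 4÷4 = 1, so 4+4+1 = 9.
Friday + 9 ≡ Sunday — that's 1852's doomsday.
In November the doomsday date is Nov 7.
Nov 7 is the doomsday itself: Sunday.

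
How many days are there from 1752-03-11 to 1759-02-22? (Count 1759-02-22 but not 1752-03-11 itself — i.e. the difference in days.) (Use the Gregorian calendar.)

Mar 11, 1752 → Mar 11, 1753: 365 days.
Mar 11, 1753 → Mar 11, 1754: 365 days.
Mar 11, 1754 → Mar 11, 1755: 365 days.
Mar 11, 1755 → Mar 11, 1756: 366 days (Feb 29, 1756 is in that span).
Mar 11, 1756 → Mar 11, 1757: 365 days.
Mar 11, 1757 → Mar 11, 1758: 365 days.
Mar 11, 1758 → Apr 11, 1758: 31 days (March has 31).
Apr 11, 1758 → May 11, 1758: 30 days (April has 30).
May 11, 1758 → Jun 11, 1758: 31 days (May has 31).
Jun 11, 1758 → Jul 11, 1758: 30 days (June has 30).
Jul 11, 1758 → Aug 11, 1758: 31 days (July has 31).
Aug 11, 1758 → Sep 11, 1758: 31 days (August has 31).
Sep 11, 1758 → Oct 11, 1758: 30 days (September has 30).
Oct 11, 1758 → Nov 11, 1758: 31 days (October has 31).
Nov 11, 1758 → Dec 11, 1758: 30 days (November has 30).
Dec 11, 1758 → Jan 11, 1759: 31 days (December has 31).
Jan 11, 1759 → Feb 11, 1759: 31 days (January has 31).
Feb 11, 1759 → Feb 22, 1759: 11 days.
Total: 2539 days.

2539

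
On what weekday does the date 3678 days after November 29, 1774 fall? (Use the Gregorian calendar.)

First find the weekday of Nov 29, 1774. Doomsday rule: the anchor day for the 1700s is Sunday. For year 74: 74÷12 = 6 r 2, and 2÷4 = 0, so 6+2+0 = 8.
Sunday + 8 ≡ Monday — that's 1774's doomsday.
In November the doomsday date is Nov 7.
Nov 29 is 22 days after Nov 7; 22 mod 7 = 1, so Monday + 1 = Tuesday.
3678 mod 7 = 3, so 3678 days after a Tuesday is Tuesday + 3 = Friday.

Friday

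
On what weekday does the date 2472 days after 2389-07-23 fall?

First find the weekday of Jul 23, 2389. Doomsday rule: the anchor day for the 2300s is Wednesday. For year 89: 89÷12 = 7 r 5, and 5÷4 = 1, so 7+5+1 = 13.
Wednesday + 13 ≡ Tuesday — that's 2389's doomsday.
In July the doomsday date is Jul 11.
Jul 23 is 12 days after Jul 11; 12 mod 7 = 5, so Tuesday + 5 = Sunday.
2472 mod 7 = 1, so 2472 days after a Sunday is Sunday + 1 = Monday.

Monday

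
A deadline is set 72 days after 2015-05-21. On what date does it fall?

May has 31 days: +11 → Jun 1, 2015 (61 left).
Jun has 30 days: +30 → Jul 1, 2015 (31 left).
Jul has 31 days: +31 → Aug 1, 2015 (0 left).

August 1, 2015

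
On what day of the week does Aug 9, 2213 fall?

Doomsday rule: the anchor day for the 2200s is Friday. For year 13: 13÷12 = 1 r 1, and 1÷4 = 0, so 1+1+0 = 2.
Friday + 2 ≡ Sunday — that's 2213's doomsday.
In August the doomsday date is Aug 8.
Aug 9 is 1 day after Aug 8; 1 mod 7 = 1, so Sunday + 1 = Monday.

Monday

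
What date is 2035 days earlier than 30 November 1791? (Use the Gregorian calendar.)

−365 (one year) → Nov 30, 1790 (1670 left).
−365 (one year) → Nov 30, 1789 (1305 left).
−365 (one year) → Nov 30, 1788 (940 left).
−366 (one year; includes Feb 29, 1788) → Nov 30, 1787 (574 left).
−365 (one year) → Nov 30, 1786 (209 left).
−30 → Oct 31, 1786 (end of Oct, 31 days; 179 left).
−31 → Sep 30, 1786 (end of Sep, 30 days; 148 left).
−30 → Aug 31, 1786 (end of Aug, 31 days; 118 left).
−31 → Jul 31, 1786 (end of Jul, 31 days; 87 left).
−31 → Jun 30, 1786 (end of Jun, 30 days; 56 left).
−30 → May 31, 1786 (end of May, 31 days; 26 left).
−26 → May 5, 1786.

May 5, 1786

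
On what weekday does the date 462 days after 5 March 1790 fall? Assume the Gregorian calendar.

Friday

First find the weekday of Mar 5, 1790. Doomsday rule: the anchor day for the 1700s is Sunday. For year 90: 90÷12 = 7 r 6, and 6÷4 = 1, so 7+6+1 = 14.
Sunday + 14 ≡ Sunday — that's 1790's doomsday.
In March the doomsday date is Mar 14.
Mar 5 is 9 days before Mar 14; 9 mod 7 = 2, so Sunday − 2 = Friday.
462 mod 7 = 0, so 462 days after a Friday is Friday + 0 = Friday.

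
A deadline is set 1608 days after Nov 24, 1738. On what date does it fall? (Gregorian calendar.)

+365 (one year) → Nov 24, 1739 (1243 left).
+366 (one year; includes Feb 29, 1740) → Nov 24, 1740 (877 left).
+365 (one year) → Nov 24, 1741 (512 left).
+365 (one year) → Nov 24, 1742 (147 left).
Nov has 30 days: +7 → Dec 1, 1742 (140 left).
Dec has 31 days: +31 → Jan 1, 1743 (109 left).
Jan has 31 days: +31 → Feb 1, 1743 (78 left).
Feb has 28 days: +28 → Mar 1, 1743 (50 left).
Mar has 31 days: +31 → Apr 1, 1743 (19 left).
+19 → Apr 20, 1743.

April 20, 1743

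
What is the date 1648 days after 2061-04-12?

+365 (one year) → Apr 12, 2062 (1283 left).
+365 (one year) → Apr 12, 2063 (918 left).
+366 (one year; includes Feb 29, 2064) → Apr 12, 2064 (552 left).
+365 (one year) → Apr 12, 2065 (187 left).
Apr has 30 days: +19 → May 1, 2065 (168 left).
May has 31 days: +31 → Jun 1, 2065 (137 left).
Jun has 30 days: +30 → Jul 1, 2065 (107 left).
Jul has 31 days: +31 → Aug 1, 2065 (76 left).
Aug has 31 days: +31 → Sep 1, 2065 (45 left).
Sep has 30 days: +30 → Oct 1, 2065 (15 left).
+15 → Oct 16, 2065.

October 16, 2065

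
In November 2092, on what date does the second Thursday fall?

November 13, 2092

November 1, 2092 is a Saturday.
The first Thursday is therefore November 6 (5 days later).
The second Thursday is 6 + 1×7 = November 13.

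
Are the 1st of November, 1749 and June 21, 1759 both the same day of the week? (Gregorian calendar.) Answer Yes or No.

From Nov 1, 1749 to Jun 21, 1759 is 3519 days.
3519 mod 7 = 5, so they are different weekdays.
(Nov 1, 1749 is a Saturday; Jun 21, 1759 is a Thursday.)

No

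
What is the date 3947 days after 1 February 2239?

November 22, 2249

+365 (one year) → Feb 1, 2240 (3582 left).
+366 (one year; includes Feb 29, 2240) → Feb 1, 2241 (3216 left).
+365 (one year) → Feb 1, 2242 (2851 left).
+365 (one year) → Feb 1, 2243 (2486 left).
+365 (one year) → Feb 1, 2244 (2121 left).
+366 (one year; includes Feb 29, 2244) → Feb 1, 2245 (1755 left).
+365 (one year) → Feb 1, 2246 (1390 left).
+365 (one year) → Feb 1, 2247 (1025 left).
+365 (one year) → Feb 1, 2248 (660 left).
+366 (one year; includes Feb 29, 2248) → Feb 1, 2249 (294 left).
Feb has 28 days: +28 → Mar 1, 2249 (266 left).
Mar has 31 days: +31 → Apr 1, 2249 (235 left).
Apr has 30 days: +30 → May 1, 2249 (205 left).
May has 31 days: +31 → Jun 1, 2249 (174 left).
Jun has 30 days: +30 → Jul 1, 2249 (144 left).
Jul has 31 days: +31 → Aug 1, 2249 (113 left).
Aug has 31 days: +31 → Sep 1, 2249 (82 left).
Sep has 30 days: +30 → Oct 1, 2249 (52 left).
Oct has 31 days: +31 → Nov 1, 2249 (21 left).
+21 → Nov 22, 2249.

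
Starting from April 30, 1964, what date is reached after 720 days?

+365 (one year) → Apr 30, 1965 (355 left).
Apr has 30 days: +1 → May 1, 1965 (354 left).
May has 31 days: +31 → Jun 1, 1965 (323 left).
Jun has 30 days: +30 → Jul 1, 1965 (293 left).
Jul has 31 days: +31 → Aug 1, 1965 (262 left).
Aug has 31 days: +31 → Sep 1, 1965 (231 left).
Sep has 30 days: +30 → Oct 1, 1965 (201 left).
Oct has 31 days: +31 → Nov 1, 1965 (170 left).
Nov has 30 days: +30 → Dec 1, 1965 (140 left).
Dec has 31 days: +31 → Jan 1, 1966 (109 left).
Jan has 31 days: +31 → Feb 1, 1966 (78 left).
Feb has 28 days: +28 → Mar 1, 1966 (50 left).
Mar has 31 days: +31 → Apr 1, 1966 (19 left).
+19 → Apr 20, 1966.

April 20, 1966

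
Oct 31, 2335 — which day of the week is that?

Doomsday rule: the anchor day for the 2300s is Wednesday. For year 35: 35÷12 = 2 r 11, and 11÷4 = 2, so 2+11+2 = 15.
Wednesday + 15 ≡ Thursday — that's 2335's doomsday.
In October the doomsday date is Oct 10.
Oct 31 is 21 days after Oct 10; 21 mod 7 = 0, so Thursday + 0 = Thursday.

Thursday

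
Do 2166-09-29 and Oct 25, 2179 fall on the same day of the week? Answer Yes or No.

Yes

From Sep 29, 2166 to Oct 25, 2179 is 4774 days.
4774 mod 7 = 0, so they are the same weekday.
(Sep 29, 2166 is a Monday; Oct 25, 2179 is a Monday.)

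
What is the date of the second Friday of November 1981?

November 13, 1981

November 1, 1981 is a Sunday.
The first Friday is therefore November 6 (5 days later).
The second Friday is 6 + 1×7 = November 13.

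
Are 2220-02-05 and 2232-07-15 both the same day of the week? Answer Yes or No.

From Feb 5, 2220 to Jul 15, 2232 is 4544 days.
4544 mod 7 = 1, so they are different weekdays.
(Feb 5, 2220 is a Saturday; Jul 15, 2232 is a Sunday.)

No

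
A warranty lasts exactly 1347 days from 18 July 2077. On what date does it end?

+365 (one year) → Jul 18, 2078 (982 left).
+365 (one year) → Jul 18, 2079 (617 left).
+366 (one year; includes Feb 29, 2080) → Jul 18, 2080 (251 left).
Jul has 31 days: +14 → Aug 1, 2080 (237 left).
Aug has 31 days: +31 → Sep 1, 2080 (206 left).
Sep has 30 days: +30 → Oct 1, 2080 (176 left).
Oct has 31 days: +31 → Nov 1, 2080 (145 left).
Nov has 30 days: +30 → Dec 1, 2080 (115 left).
Dec has 31 days: +31 → Jan 1, 2081 (84 left).
Jan has 31 days: +31 → Feb 1, 2081 (53 left).
Feb has 28 days: +28 → Mar 1, 2081 (25 left).
+25 → Mar 26, 2081.

March 26, 2081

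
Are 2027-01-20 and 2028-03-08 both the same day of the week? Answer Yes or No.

From Jan 20, 2027 to Mar 8, 2028 is 413 days.
413 mod 7 = 0, so they are the same weekday.
(Jan 20, 2027 is a Wednesday; Mar 8, 2028 is a Wednesday.)

Yes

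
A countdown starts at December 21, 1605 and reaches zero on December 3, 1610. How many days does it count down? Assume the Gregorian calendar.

1808

Dec 21, 1605 → Dec 21, 1606: 365 days.
Dec 21, 1606 → Dec 21, 1607: 365 days.
Dec 21, 1607 → Dec 21, 1608: 366 days (Feb 29, 1608 is in that span).
Dec 21, 1608 → Dec 21, 1609: 365 days.
Dec 21, 1609 → Jan 21, 1610: 31 days (December has 31).
Jan 21, 1610 → Feb 21, 1610: 31 days (January has 31).
Feb 21, 1610 → Mar 21, 1610: 28 days (February has 28).
Mar 21, 1610 → Apr 21, 1610: 31 days (March has 31).
Apr 21, 1610 → May 21, 1610: 30 days (April has 30).
May 21, 1610 → Jun 21, 1610: 31 days (May has 31).
Jun 21, 1610 → Jul 21, 1610: 30 days (June has 30).
Jul 21, 1610 → Aug 21, 1610: 31 days (July has 31).
Aug 21, 1610 → Sep 21, 1610: 31 days (August has 31).
Sep 21, 1610 → Oct 21, 1610: 30 days (September has 30).
Oct 21, 1610 → Nov 21, 1610: 31 days (October has 31).
Nov 21, 1610 → Dec 3, 1610: 12 days.
Total: 1808 days.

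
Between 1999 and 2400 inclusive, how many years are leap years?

98

Multiples of 4 in [1999,2400]: 101.
Of those, multiples of 100: 5 (not leap unless ÷400).
Multiples of 400: 2.
Leap years = 101 − 5 + 2 = 98.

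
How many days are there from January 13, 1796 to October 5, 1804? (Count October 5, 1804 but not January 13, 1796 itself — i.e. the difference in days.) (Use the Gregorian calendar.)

Jan 13, 1796 → Jan 13, 1797: 366 days (Feb 29, 1796 is in that span).
Jan 13, 1797 → Jan 13, 1798: 365 days.
Jan 13, 1798 → Jan 13, 1799: 365 days.
Jan 13, 1799 → Jan 13, 1800: 365 days.
Jan 13, 1800 → Jan 13, 1801: 365 days.
Jan 13, 1801 → Jan 13, 1802: 365 days.
Jan 13, 1802 → Jan 13, 1803: 365 days.
Jan 13, 1803 → Jan 13, 1804: 365 days.
Jan 13, 1804 → Feb 13, 1804: 31 days (January has 31).
Feb 13, 1804 → Mar 13, 1804: 29 days (February has 29).
Mar 13, 1804 → Apr 13, 1804: 31 days (March has 31).
Apr 13, 1804 → May 13, 1804: 30 days (April has 30).
May 13, 1804 → Jun 13, 1804: 31 days (May has 31).
Jun 13, 1804 → Jul 13, 1804: 30 days (June has 30).
Jul 13, 1804 → Aug 13, 1804: 31 days (July has 31).
Aug 13, 1804 → Sep 13, 1804: 31 days (August has 31).
Sep 13, 1804 → Oct 5, 1804: 22 days.
Total: 3187 days.

3187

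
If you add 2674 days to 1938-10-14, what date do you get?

+365 (one year) → Oct 14, 1939 (2309 left).
+366 (one year; includes Feb 29, 1940) → Oct 14, 1940 (1943 left).
+365 (one year) → Oct 14, 1941 (1578 left).
+365 (one year) → Oct 14, 1942 (1213 left).
+365 (one year) → Oct 14, 1943 (848 left).
+366 (one year; includes Feb 29, 1944) → Oct 14, 1944 (482 left).
+365 (one year) → Oct 14, 1945 (117 left).
Oct has 31 days: +18 → Nov 1, 1945 (99 left).
Nov has 30 days: +30 → Dec 1, 1945 (69 left).
Dec has 31 days: +31 → Jan 1, 1946 (38 left).
Jan has 31 days: +31 → Feb 1, 1946 (7 left).
+7 → Feb 8, 1946.

February 8, 1946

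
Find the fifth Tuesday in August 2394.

August 30, 2394

August 1, 2394 is a Monday.
The first Tuesday is therefore August 2 (1 days later).
The fifth Tuesday is 2 + 4×7 = August 30.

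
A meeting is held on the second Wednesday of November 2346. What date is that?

November 1, 2346 is a Friday.
The first Wednesday is therefore November 6 (5 days later).
The second Wednesday is 6 + 1×7 = November 13.

November 13, 2346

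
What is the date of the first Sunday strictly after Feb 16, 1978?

February 19, 1978

Feb 16, 1978 is a Thursday.
From Thursday to the next Sunday is 3 days.
Feb 16, 1978 + 3 = Feb 19, 1978.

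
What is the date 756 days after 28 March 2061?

+365 (one year) → Mar 28, 2062 (391 left).
Mar has 31 days: +4 → Apr 1, 2062 (387 left).
Apr has 30 days: +30 → May 1, 2062 (357 left).
May has 31 days: +31 → Jun 1, 2062 (326 left).
Jun has 30 days: +30 → Jul 1, 2062 (296 left).
Jul has 31 days: +31 → Aug 1, 2062 (265 left).
Aug has 31 days: +31 → Sep 1, 2062 (234 left).
Sep has 30 days: +30 → Oct 1, 2062 (204 left).
Oct has 31 days: +31 → Nov 1, 2062 (173 left).
Nov has 30 days: +30 → Dec 1, 2062 (143 left).
Dec has 31 days: +31 → Jan 1, 2063 (112 left).
Jan has 31 days: +31 → Feb 1, 2063 (81 left).
Feb has 28 days: +28 → Mar 1, 2063 (53 left).
Mar has 31 days: +31 → Apr 1, 2063 (22 left).
+22 → Apr 23, 2063.

April 23, 2063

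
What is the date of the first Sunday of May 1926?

May 2, 1926

May 1, 1926 is a Saturday.
The first Sunday is therefore May 2 (1 days later).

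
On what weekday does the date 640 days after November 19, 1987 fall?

Sunday

First find the weekday of Nov 19, 1987. Doomsday rule: the anchor day for the 1900s is Wednesday. For year 87: 87÷12 = 7 r 3, and 3÷4 = 0, so 7+3+0 = 10.
Wednesday + 10 ≡ Saturday — that's 1987's doomsday.
In November the doomsday date is Nov 7.
Nov 19 is 12 days after Nov 7; 12 mod 7 = 5, so Saturday + 5 = Thursday.
640 mod 7 = 3, so 640 days after a Thursday is Thursday + 3 = Sunday.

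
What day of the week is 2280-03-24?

Doomsday rule: the anchor day for the 2200s is Friday. For year 80: 80÷12 = 6 r 8, and 8÷4 = 2, so 6+8+2 = 16.
Friday + 16 ≡ Sunday — that's 2280's doomsday.
In March the doomsday date is Mar 14.
Mar 24 is 10 days after Mar 14; 10 mod 7 = 3, so Sunday + 3 = Wednesday.

Wednesday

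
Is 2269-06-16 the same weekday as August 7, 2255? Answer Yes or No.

From Aug 7, 2255 to Jun 16, 2269 is 5062 days.
5062 mod 7 = 1, so they are different weekdays.
(Aug 7, 2255 is a Tuesday; Jun 16, 2269 is a Wednesday.)

No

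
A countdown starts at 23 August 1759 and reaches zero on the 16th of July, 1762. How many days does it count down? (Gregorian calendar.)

1058

Aug 23, 1759 → Aug 23, 1760: 366 days (Feb 29, 1760 is in that span).
Aug 23, 1760 → Aug 23, 1761: 365 days.
Aug 23, 1761 → Sep 23, 1761: 31 days (August has 31).
Sep 23, 1761 → Oct 23, 1761: 30 days (September has 30).
Oct 23, 1761 → Nov 23, 1761: 31 days (October has 31).
Nov 23, 1761 → Dec 23, 1761: 30 days (November has 30).
Dec 23, 1761 → Jan 23, 1762: 31 days (December has 31).
Jan 23, 1762 → Feb 23, 1762: 31 days (January has 31).
Feb 23, 1762 → Mar 23, 1762: 28 days (February has 28).
Mar 23, 1762 → Apr 23, 1762: 31 days (March has 31).
Apr 23, 1762 → May 23, 1762: 30 days (April has 30).
May 23, 1762 → Jun 23, 1762: 31 days (May has 31).
Jun 23, 1762 → Jul 16, 1762: 23 days.
Total: 1058 days.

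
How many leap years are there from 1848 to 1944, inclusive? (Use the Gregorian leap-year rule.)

Multiples of 4 in [1848,1944]: 25.
Of those, multiples of 100: 1 (not leap unless ÷400).
Multiples of 400: 0.
Leap years = 25 − 1 + 0 = 24.

24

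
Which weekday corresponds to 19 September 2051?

Doomsday rule: the anchor day for the 2000s is Tuesday. For year 51: 51÷12 = 4 r 3, and 3÷4 = 0, so 4+3+0 = 7.
Tuesday + 7 ≡ Tuesday — that's 2051's doomsday.
In September the doomsday date is Sep 5.
Sep 19 is 14 days after Sep 5; 14 mod 7 = 0, so Tuesday + 0 = Tuesday.

Tuesday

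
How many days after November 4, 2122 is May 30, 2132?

Nov 4, 2122 → Nov 4, 2123: 365 days.
Nov 4, 2123 → Nov 4, 2124: 366 days (Feb 29, 2124 is in that span).
Nov 4, 2124 → Nov 4, 2125: 365 days.
Nov 4, 2125 → Nov 4, 2126: 365 days.
Nov 4, 2126 → Nov 4, 2127: 365 days.
Nov 4, 2127 → Nov 4, 2128: 366 days (Feb 29, 2128 is in that span).
Nov 4, 2128 → Nov 4, 2129: 365 days.
Nov 4, 2129 → Nov 4, 2130: 365 days.
Nov 4, 2130 → Nov 4, 2131: 365 days.
Nov 4, 2131 → Dec 4, 2131: 30 days (November has 30).
Dec 4, 2131 → Jan 4, 2132: 31 days (December has 31).
Jan 4, 2132 → Feb 4, 2132: 31 days (January has 31).
Feb 4, 2132 → Mar 4, 2132: 29 days (February has 29).
Mar 4, 2132 → Apr 4, 2132: 31 days (March has 31).
Apr 4, 2132 → May 4, 2132: 30 days (April has 30).
May 4, 2132 → May 30, 2132: 26 days.
Total: 3495 days.

3495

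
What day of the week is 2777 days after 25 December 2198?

Dec 25, 2198 is a Tuesday.
2777 mod 7 = 5, so 2777 days after a Tuesday is Tuesday + 5 = Sunday.

Sunday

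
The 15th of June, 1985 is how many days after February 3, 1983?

Feb 3, 1983 → Feb 3, 1984: 365 days.
Feb 3, 1984 → Feb 3, 1985: 366 days (Feb 29, 1984 is in that span).
Feb 3, 1985 → Mar 3, 1985: 28 days (February has 28).
Mar 3, 1985 → Apr 3, 1985: 31 days (March has 31).
Apr 3, 1985 → May 3, 1985: 30 days (April has 30).
May 3, 1985 → Jun 3, 1985: 31 days (May has 31).
Jun 3, 1985 → Jun 15, 1985: 12 days.
Total: 863 days.

863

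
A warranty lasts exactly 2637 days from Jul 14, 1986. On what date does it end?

October 2, 1993

+365 (one year) → Jul 14, 1987 (2272 left).
+366 (one year; includes Feb 29, 1988) → Jul 14, 1988 (1906 left).
+365 (one year) → Jul 14, 1989 (1541 left).
+365 (one year) → Jul 14, 1990 (1176 left).
+365 (one year) → Jul 14, 1991 (811 left).
+366 (one year; includes Feb 29, 1992) → Jul 14, 1992 (445 left).
+365 (one year) → Jul 14, 1993 (80 left).
Jul has 31 days: +18 → Aug 1, 1993 (62 left).
Aug has 31 days: +31 → Sep 1, 1993 (31 left).
Sep has 30 days: +30 → Oct 1, 1993 (1 left).
+1 → Oct 2, 1993.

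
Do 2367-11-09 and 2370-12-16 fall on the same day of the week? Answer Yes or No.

No

From Nov 9, 2367 to Dec 16, 2370 is 1133 days.
1133 mod 7 = 6, so they are different weekdays.
(Nov 9, 2367 is a Thursday; Dec 16, 2370 is a Wednesday.)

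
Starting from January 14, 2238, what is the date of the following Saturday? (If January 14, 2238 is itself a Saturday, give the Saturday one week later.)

January 20, 2238

Jan 14, 2238 is a Sunday.
From Sunday to the next Saturday is 6 days.
Jan 14, 2238 + 6 = Jan 20, 2238.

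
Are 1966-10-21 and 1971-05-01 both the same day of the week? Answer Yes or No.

From Oct 21, 1966 to May 1, 1971 is 1653 days.
1653 mod 7 = 1, so they are different weekdays.
(Oct 21, 1966 is a Friday; May 1, 1971 is a Saturday.)

No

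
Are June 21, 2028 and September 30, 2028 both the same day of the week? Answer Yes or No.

No

From Jun 21, 2028 to Sep 30, 2028 is 101 days.
101 mod 7 = 3, so they are different weekdays.
(Jun 21, 2028 is a Wednesday; Sep 30, 2028 is a Saturday.)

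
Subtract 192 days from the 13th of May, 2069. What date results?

−13 → Apr 30, 2069 (end of Apr, 30 days; 179 left).
−30 → Mar 31, 2069 (end of Mar, 31 days; 149 left).
−31 → Feb 28, 2069 (end of Feb, 28 days; 118 left).
−28 → Jan 31, 2069 (end of Jan, 31 days; 90 left).
−31 → Dec 31, 2068 (end of Dec, 31 days; 59 left).
−31 → Nov 30, 2068 (end of Nov, 30 days; 28 left).
−28 → Nov 2, 2068.

November 2, 2068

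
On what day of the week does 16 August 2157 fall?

Tuesday

Doomsday rule: the anchor day for the 2100s is Sunday. For year 57: 57÷12 = 4 r 9, and 9÷4 = 2, so 4+9+2 = 15.
Sunday + 15 ≡ Monday — that's 2157's doomsday.
In August the doomsday date is Aug 8.
Aug 16 is 8 days after Aug 8; 8 mod 7 = 1, so Monday + 1 = Tuesday.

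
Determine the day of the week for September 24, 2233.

Doomsday rule: the anchor day for the 2200s is Friday. For year 33: 33÷12 = 2 r 9, and 9÷4 = 2, so 2+9+2 = 13.
Friday + 13 ≡ Thursday — that's 2233's doomsday.
In September the doomsday date is Sep 5.
Sep 24 is 19 days after Sep 5; 19 mod 7 = 5, so Thursday + 5 = Tuesday.

Tuesday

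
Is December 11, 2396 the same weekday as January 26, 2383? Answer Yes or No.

From Jan 26, 2383 to Dec 11, 2396 is 5068 days.
5068 mod 7 = 0, so they are the same weekday.
(Jan 26, 2383 is a Wednesday; Dec 11, 2396 is a Wednesday.)

Yes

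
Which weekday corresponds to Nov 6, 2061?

January 1, 2061 is a Saturday.
Jan 1, 2061 → Feb 1, 2061: 31 days (January has 31).
Feb 1, 2061 → Mar 1, 2061: 28 days (February has 28).
Mar 1, 2061 → Apr 1, 2061: 31 days (March has 31).
Apr 1, 2061 → May 1, 2061: 30 days (April has 30).
May 1, 2061 → Jun 1, 2061: 31 days (May has 31).
Jun 1, 2061 → Jul 1, 2061: 30 days (June has 30).
Jul 1, 2061 → Aug 1, 2061: 31 days (July has 31).
Aug 1, 2061 → Sep 1, 2061: 31 days (August has 31).
Sep 1, 2061 → Oct 1, 2061: 30 days (September has 30).
Oct 1, 2061 → Nov 1, 2061: 31 days (October has 31).
Nov 1, 2061 → Nov 6, 2061: 5 days.
Total: 309 days.
309 mod 7 = 1, so Saturday + 1 = Sunday.

Sunday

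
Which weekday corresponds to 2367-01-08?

Doomsday rule: the anchor day for the 2300s is Wednesday. For year 67: 67÷12 = 5 r 7, and 7÷4 = 1, so 5+7+1 = 13.
Wednesday + 13 ≡ Tuesday — that's 2367's doomsday.
In January the doomsday date is Jan 3 (2367 is not a leap year).
Jan 8 is 5 days after Jan 3; 5 mod 7 = 5, so Tuesday + 5 = Sunday.

Sunday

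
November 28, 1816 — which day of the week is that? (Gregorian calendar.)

Thursday

Doomsday rule: the anchor day for the 1800s is Friday. For year 16: 16÷12 = 1 r 4, and 4÷4 = 1, so 1+4+1 = 6.
Friday + 6 ≡ Thursday — that's 1816's doomsday.
In November the doomsday date is Nov 7.
Nov 28 is 21 days after Nov 7; 21 mod 7 = 0, so Thursday + 0 = Thursday.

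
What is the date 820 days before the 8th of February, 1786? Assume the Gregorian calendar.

November 11, 1783

−365 (one year) → Feb 8, 1785 (455 left).
−366 (one year; includes Feb 29, 1784) → Feb 8, 1784 (89 left).
−8 → Jan 31, 1784 (end of Jan, 31 days; 81 left).
−31 → Dec 31, 1783 (end of Dec, 31 days; 50 left).
−31 → Nov 30, 1783 (end of Nov, 30 days; 19 left).
−19 → Nov 11, 1783.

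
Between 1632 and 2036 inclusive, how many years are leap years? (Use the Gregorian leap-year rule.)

99

Multiples of 4 in [1632,2036]: 102.
Of those, multiples of 100: 4 (not leap unless ÷400).
Multiples of 400: 1.
Leap years = 102 − 4 + 1 = 99.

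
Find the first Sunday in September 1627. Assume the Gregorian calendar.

September 1, 1627 is a Wednesday.
The first Sunday is therefore September 5 (4 days later).

September 5, 1627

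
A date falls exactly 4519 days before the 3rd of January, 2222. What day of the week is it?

Sunday

Jan 3, 2222 is a Thursday.
4519 mod 7 = 4, so 4519 days before a Thursday is Thursday − 4 = Sunday.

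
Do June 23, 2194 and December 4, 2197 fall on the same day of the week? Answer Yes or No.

Yes

From Jun 23, 2194 to Dec 4, 2197 is 1260 days.
1260 mod 7 = 0, so they are the same weekday.
(Jun 23, 2194 is a Monday; Dec 4, 2197 is a Monday.)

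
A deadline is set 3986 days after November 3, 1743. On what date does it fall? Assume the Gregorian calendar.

October 2, 1754

+366 (one year; includes Feb 29, 1744) → Nov 3, 1744 (3620 left).
+365 (one year) → Nov 3, 1745 (3255 left).
+365 (one year) → Nov 3, 1746 (2890 left).
+365 (one year) → Nov 3, 1747 (2525 left).
+366 (one year; includes Feb 29, 1748) → Nov 3, 1748 (2159 left).
+365 (one year) → Nov 3, 1749 (1794 left).
+365 (one year) → Nov 3, 1750 (1429 left).
+365 (one year) → Nov 3, 1751 (1064 left).
+366 (one year; includes Feb 29, 1752) → Nov 3, 1752 (698 left).
+365 (one year) → Nov 3, 1753 (333 left).
Nov has 30 days: +28 → Dec 1, 1753 (305 left).
Dec has 31 days: +31 → Jan 1, 1754 (274 left).
Jan has 31 days: +31 → Feb 1, 1754 (243 left).
Feb has 28 days: +28 → Mar 1, 1754 (215 left).
Mar has 31 days: +31 → Apr 1, 1754 (184 left).
Apr has 30 days: +30 → May 1, 1754 (154 left).
May has 31 days: +31 → Jun 1, 1754 (123 left).
Jun has 30 days: +30 → Jul 1, 1754 (93 left).
Jul has 31 days: +31 → Aug 1, 1754 (62 left).
Aug has 31 days: +31 → Sep 1, 1754 (31 left).
Sep has 30 days: +30 → Oct 1, 1754 (1 left).
+1 → Oct 2, 1754.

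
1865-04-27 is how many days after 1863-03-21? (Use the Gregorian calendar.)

768

Mar 21, 1863 → Mar 21, 1864: 366 days (Feb 29, 1864 is in that span).
Mar 21, 1864 → Mar 21, 1865: 365 days.
Mar 21, 1865 → Apr 21, 1865: 31 days (March has 31).
Apr 21, 1865 → Apr 27, 1865: 6 days.
Total: 768 days.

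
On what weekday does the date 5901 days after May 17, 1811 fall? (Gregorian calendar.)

First find the weekday of May 17, 1811. Doomsday rule: the anchor day for the 1800s is Friday. For year 11: 11÷12 = 0 r 11, and 11÷4 = 2, so 0+11+2 = 13.
Friday + 13 ≡ Thursday — that's 1811's doomsday.
In May the doomsday date is May 9.
May 17 is 8 days after May 9; 8 mod 7 = 1, so Thursday + 1 = Friday.
5901 mod 7 = 0, so 5901 days after a Friday is Friday + 0 = Friday.

Friday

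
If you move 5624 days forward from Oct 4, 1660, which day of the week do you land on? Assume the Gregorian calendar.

First find the weekday of Oct 4, 1660. Doomsday rule: the anchor day for the 1600s is Tuesday. For year 60: 60÷12 = 5 r 0, and 0÷4 = 0, so 5+0+0 = 5.
Tuesday + 5 ≡ Sunday — that's 1660's doomsday.
In October the doomsday date is Oct 10.
Oct 4 is 6 days before Oct 10; 6 mod 7 = 6, so Sunday − 6 = Monday.
5624 mod 7 = 3, so 5624 days after a Monday is Monday + 3 = Thursday.

Thursday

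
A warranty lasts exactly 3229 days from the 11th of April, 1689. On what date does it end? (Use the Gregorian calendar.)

February 12, 1698

+365 (one year) → Apr 11, 1690 (2864 left).
+365 (one year) → Apr 11, 1691 (2499 left).
+366 (one year; includes Feb 29, 1692) → Apr 11, 1692 (2133 left).
+365 (one year) → Apr 11, 1693 (1768 left).
+365 (one year) → Apr 11, 1694 (1403 left).
+365 (one year) → Apr 11, 1695 (1038 left).
+366 (one year; includes Feb 29, 1696) → Apr 11, 1696 (672 left).
+365 (one year) → Apr 11, 1697 (307 left).
Apr has 30 days: +20 → May 1, 1697 (287 left).
May has 31 days: +31 → Jun 1, 1697 (256 left).
Jun has 30 days: +30 → Jul 1, 1697 (226 left).
Jul has 31 days: +31 → Aug 1, 1697 (195 left).
Aug has 31 days: +31 → Sep 1, 1697 (164 left).
Sep has 30 days: +30 → Oct 1, 1697 (134 left).
Oct has 31 days: +31 → Nov 1, 1697 (103 left).
Nov has 30 days: +30 → Dec 1, 1697 (73 left).
Dec has 31 days: +31 → Jan 1, 1698 (42 left).
Jan has 31 days: +31 → Feb 1, 1698 (11 left).
+11 → Feb 12, 1698.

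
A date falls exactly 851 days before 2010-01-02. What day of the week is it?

First find the weekday of Jan 2, 2010. Doomsday rule: the anchor day for the 2000s is Tuesday. For year 10: 10÷12 = 0 r 10, and 10÷4 = 2, so 0+10+2 = 12.
Tuesday + 12 ≡ Sunday — that's 2010's doomsday.
In January the doomsday date is Jan 3 (2010 is not a leap year).
Jan 2 is 1 day before Jan 3; 1 mod 7 = 1, so Sunday − 1 = Saturday.
851 mod 7 = 4, so 851 days before a Saturday is Saturday − 4 = Tuesday.

Tuesday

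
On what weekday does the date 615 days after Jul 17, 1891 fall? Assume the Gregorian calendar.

Thursday

Jul 17, 1891 is a Friday.
615 mod 7 = 6, so 615 days after a Friday is Friday + 6 = Thursday.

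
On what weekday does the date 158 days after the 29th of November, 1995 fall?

Nov 29, 1995 is a Wednesday.
158 mod 7 = 4, so 158 days after a Wednesday is Wednesday + 4 = Sunday.

Sunday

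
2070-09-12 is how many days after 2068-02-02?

953

Feb 2, 2068 → Feb 2, 2069: 366 days (Feb 29, 2068 is in that span).
Feb 2, 2069 → Feb 2, 2070: 365 days.
Feb 2, 2070 → Mar 2, 2070: 28 days (February has 28).
Mar 2, 2070 → Apr 2, 2070: 31 days (March has 31).
Apr 2, 2070 → May 2, 2070: 30 days (April has 30).
May 2, 2070 → Jun 2, 2070: 31 days (May has 31).
Jun 2, 2070 → Jul 2, 2070: 30 days (June has 30).
Jul 2, 2070 → Aug 2, 2070: 31 days (July has 31).
Aug 2, 2070 → Sep 2, 2070: 31 days (August has 31).
Sep 2, 2070 → Sep 12, 2070: 10 days.
Total: 953 days.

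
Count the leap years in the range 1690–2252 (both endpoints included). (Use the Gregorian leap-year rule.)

136

Multiples of 4 in [1690,2252]: 141.
Of those, multiples of 100: 6 (not leap unless ÷400).
Multiples of 400: 1.
Leap years = 141 − 6 + 1 = 136.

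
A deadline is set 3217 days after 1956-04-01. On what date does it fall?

January 21, 1965

+365 (one year) → Apr 1, 1957 (2852 left).
+365 (one year) → Apr 1, 1958 (2487 left).
+365 (one year) → Apr 1, 1959 (2122 left).
+366 (one year; includes Feb 29, 1960) → Apr 1, 1960 (1756 left).
+365 (one year) → Apr 1, 1961 (1391 left).
+365 (one year) → Apr 1, 1962 (1026 left).
+365 (one year) → Apr 1, 1963 (661 left).
+366 (one year; includes Feb 29, 1964) → Apr 1, 1964 (295 left).
Apr has 30 days: +30 → May 1, 1964 (265 left).
May has 31 days: +31 → Jun 1, 1964 (234 left).
Jun has 30 days: +30 → Jul 1, 1964 (204 left).
Jul has 31 days: +31 → Aug 1, 1964 (173 left).
Aug has 31 days: +31 → Sep 1, 1964 (142 left).
Sep has 30 days: +30 → Oct 1, 1964 (112 left).
Oct has 31 days: +31 → Nov 1, 1964 (81 left).
Nov has 30 days: +30 → Dec 1, 1964 (51 left).
Dec has 31 days: +31 → Jan 1, 1965 (20 left).
+20 → Jan 21, 1965.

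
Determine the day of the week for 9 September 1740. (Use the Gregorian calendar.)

Doomsday rule: the anchor day for the 1700s is Sunday. For year 40: 40÷12 = 3 r 4, and 4÷4 = 1, so 3+4+1 = 8.
Sunday + 8 ≡ Monday — that's 1740's doomsday.
In September the doomsday date is Sep 5.
Sep 9 is 4 days after Sep 5; 4 mod 7 = 4, so Monday + 4 = Friday.

Friday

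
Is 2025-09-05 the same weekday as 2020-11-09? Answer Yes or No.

No

From Nov 9, 2020 to Sep 5, 2025 is 1761 days.
1761 mod 7 = 4, so they are different weekdays.
(Nov 9, 2020 is a Monday; Sep 5, 2025 is a Friday.)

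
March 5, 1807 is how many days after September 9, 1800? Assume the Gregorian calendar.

2368

Sep 9, 1800 → Sep 9, 1801: 365 days.
Sep 9, 1801 → Sep 9, 1802: 365 days.
Sep 9, 1802 → Sep 9, 1803: 365 days.
Sep 9, 1803 → Sep 9, 1804: 366 days (Feb 29, 1804 is in that span).
Sep 9, 1804 → Sep 9, 1805: 365 days.
Sep 9, 1805 → Sep 9, 1806: 365 days.
Sep 9, 1806 → Oct 9, 1806: 30 days (September has 30).
Oct 9, 1806 → Nov 9, 1806: 31 days (October has 31).
Nov 9, 1806 → Dec 9, 1806: 30 days (November has 30).
Dec 9, 1806 → Jan 9, 1807: 31 days (December has 31).
Jan 9, 1807 → Feb 9, 1807: 31 days (January has 31).
Feb 9, 1807 → Mar 5, 1807: 24 days.
Total: 2368 days.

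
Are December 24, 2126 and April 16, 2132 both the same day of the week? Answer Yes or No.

From Dec 24, 2126 to Apr 16, 2132 is 1940 days.
1940 mod 7 = 1, so they are different weekdays.
(Dec 24, 2126 is a Tuesday; Apr 16, 2132 is a Wednesday.)

No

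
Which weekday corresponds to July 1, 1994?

Friday

Doomsday rule: the anchor day for the 1900s is Wednesday. For year 94: 94÷12 = 7 r 10, and 10÷4 = 2, so 7+10+2 = 19.
Wednesday + 19 ≡ Monday — that's 1994's doomsday.
In July the doomsday date is Jul 11.
Jul 1 is 10 days before Jul 11; 10 mod 7 = 3, so Monday − 3 = Friday.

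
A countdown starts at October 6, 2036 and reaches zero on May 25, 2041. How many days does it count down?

1692

Oct 6, 2036 → Oct 6, 2037: 365 days.
Oct 6, 2037 → Oct 6, 2038: 365 days.
Oct 6, 2038 → Oct 6, 2039: 365 days.
Oct 6, 2039 → Oct 6, 2040: 366 days (Feb 29, 2040 is in that span).
Oct 6, 2040 → Nov 6, 2040: 31 days (October has 31).
Nov 6, 2040 → Dec 6, 2040: 30 days (November has 30).
Dec 6, 2040 → Jan 6, 2041: 31 days (December has 31).
Jan 6, 2041 → Feb 6, 2041: 31 days (January has 31).
Feb 6, 2041 → Mar 6, 2041: 28 days (February has 28).
Mar 6, 2041 → Apr 6, 2041: 31 days (March has 31).
Apr 6, 2041 → May 6, 2041: 30 days (April has 30).
May 6, 2041 → May 25, 2041: 19 days.
Total: 1692 days.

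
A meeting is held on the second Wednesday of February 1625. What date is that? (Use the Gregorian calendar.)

February 12, 1625

February 1, 1625 is a Saturday.
The first Wednesday is therefore February 5 (4 days later).
The second Wednesday is 5 + 1×7 = February 12.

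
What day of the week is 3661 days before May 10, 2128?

First find the weekday of May 10, 2128. Doomsday rule: the anchor day for the 2100s is Sunday. For year 28: 28÷12 = 2 r 4, and 4÷4 = 1, so 2+4+1 = 7.
Sunday + 7 ≡ Sunday — that's 2128's doomsday.
In May the doomsday date is May 9.
May 10 is 1 day after May 9; 1 mod 7 = 1, so Sunday + 1 = Monday.
3661 mod 7 = 0, so 3661 days before a Monday is Monday − 0 = Monday.

Monday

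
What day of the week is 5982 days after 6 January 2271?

Tuesday

Jan 6, 2271 is a Friday.
5982 mod 7 = 4, so 5982 days after a Friday is Friday + 4 = Tuesday.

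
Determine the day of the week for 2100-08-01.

January 1, 2100 is a Friday.
Jan 1, 2100 → Feb 1, 2100: 31 days (January has 31).
Feb 1, 2100 → Mar 1, 2100: 28 days (February has 28).
Mar 1, 2100 → Apr 1, 2100: 31 days (March has 31).
Apr 1, 2100 → May 1, 2100: 30 days (April has 30).
May 1, 2100 → Jun 1, 2100: 31 days (May has 31).
Jun 1, 2100 → Jul 1, 2100: 30 days (June has 30).
Jul 1, 2100 → Aug 1, 2100: 31 days.
Total: 212 days.
212 mod 7 = 2, so Friday + 2 = Sunday.

Sunday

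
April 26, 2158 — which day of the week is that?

Wednesday

Doomsday rule: the anchor day for the 2100s is Sunday. For year 58: 58÷12 = 4 r 10, and 10÷4 = 2, so 4+10+2 = 16.
Sunday + 16 ≡ Tuesday — that's 2158's doomsday.
In April the doomsday date is Apr 4.
Apr 26 is 22 days after Apr 4; 22 mod 7 = 1, so Tuesday + 1 = Wednesday.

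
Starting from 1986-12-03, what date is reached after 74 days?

Dec has 31 days: +29 → Jan 1, 1987 (45 left).
Jan has 31 days: +31 → Feb 1, 1987 (14 left).
+14 → Feb 15, 1987.

February 15, 1987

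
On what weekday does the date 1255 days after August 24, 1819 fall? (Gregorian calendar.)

Aug 24, 1819 is a Tuesday.
1255 mod 7 = 2, so 1255 days after a Tuesday is Tuesday + 2 = Thursday.

Thursday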